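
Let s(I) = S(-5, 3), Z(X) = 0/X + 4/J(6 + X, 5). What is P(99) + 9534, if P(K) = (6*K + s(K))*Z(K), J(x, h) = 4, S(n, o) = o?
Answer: 10131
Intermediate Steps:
Z(X) = 1 (Z(X) = 0/X + 4/4 = 0 + 4*(¼) = 0 + 1 = 1)
s(I) = 3
P(K) = 3 + 6*K (P(K) = (6*K + 3)*1 = (3 + 6*K)*1 = 3 + 6*K)
P(99) + 9534 = (3 + 6*99) + 9534 = (3 + 594) + 9534 = 597 + 9534 = 10131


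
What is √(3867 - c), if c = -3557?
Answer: 16*√29 ≈ 86.163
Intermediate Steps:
√(3867 - c) = √(3867 - 1*(-3557)) = √(3867 + 3557) = √7424 = 16*√29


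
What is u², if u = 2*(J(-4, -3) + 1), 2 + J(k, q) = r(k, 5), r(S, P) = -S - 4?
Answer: 4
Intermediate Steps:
r(S, P) = -4 - S
J(k, q) = -6 - k (J(k, q) = -2 + (-4 - k) = -6 - k)
u = -2 (u = 2*((-6 - 1*(-4)) + 1) = 2*((-6 + 4) + 1) = 2*(-2 + 1) = 2*(-1) = -2)
u² = (-2)² = 4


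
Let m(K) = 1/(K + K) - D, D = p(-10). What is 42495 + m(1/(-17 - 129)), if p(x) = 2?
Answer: 42420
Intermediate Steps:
D = 2
m(K) = -2 + 1/(2*K) (m(K) = 1/(K + K) - 1*2 = 1/(2*K) - 2 = -2 + 1/(2*K))
42495 + m(1/(-17 - 129)) = 42495 + (-2 + 1/(2*(1/(-17 - 129)))) = 42495 + (-2 + 1/(2*(1/(-146)))) = 42495 + (-2 + 1/(2*(-1/146))) = 42495 + (-2 + (1/2)*(-146)) = 42495 + (-2 - 73) = 42495 - 75 = 42420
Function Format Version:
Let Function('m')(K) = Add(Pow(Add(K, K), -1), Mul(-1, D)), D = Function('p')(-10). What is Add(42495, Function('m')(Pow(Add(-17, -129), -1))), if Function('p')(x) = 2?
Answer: 42420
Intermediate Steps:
D = 2
Function('m')(K) = Add(-2, Mul(Rational(1, 2), Pow(K, -1))) (Function('m')(K) = Add(Pow(Add(K, K), -1), Mul(-1, 2)) = Add(Pow(Mul(2, K), -1), -2) = Add(Mul(Rational(1, 2), Pow(K, -1)), -2) = Add(-2, Mul(Rational(1, 2), Pow(K, -1))))
Add(42495, Function('m')(Pow(Add(-17, -129), -1))) = Add(42495, Add(-2, Mul(Rational(1, 2), Pow(Pow(Add(-17, -129), -1), -1)))) = Add(42495, Add(-2, Mul(Rational(1, 2), Pow(Pow(-146, -1), -1)))) = Add(42495, Add(-2, Mul(Rational(1, 2), Pow(Rational(-1, 146), -1)))) = Add(42495, Add(-2, Mul(Rational(1, 2), -146))) = Add(42495, Add(-2, -73)) = Add(42495, -75) = 42420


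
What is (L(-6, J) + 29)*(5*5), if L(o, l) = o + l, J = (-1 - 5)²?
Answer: 1475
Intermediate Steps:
J = 36 (J = (-6)² = 36)
L(o, l) = l + o
(L(-6, J) + 29)*(5*5) = ((36 - 6) + 29)*(5*5) = (30 + 29)*25 = 59*25 = 1475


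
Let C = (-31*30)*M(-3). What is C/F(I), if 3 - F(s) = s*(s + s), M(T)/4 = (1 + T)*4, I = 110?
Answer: -29760/24197 ≈ -1.2299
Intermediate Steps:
M(T) = 16 + 16*T (M(T) = 4*((1 + T)*4) = 4*(4 + 4*T) = 16 + 16*T)
F(s) = 3 - 2*s² (F(s) = 3 - s*(s + s) = 3 - s*2*s = 3 - 2*s²)
C = 29760 (C = (-31*30)*(16 + 16*(-3)) = -930*(16 - 48) = -930*(-32) = 29760)
C/F(I) = 29760/(3 - 2*110²) = 29760/(3 - 2*12100) = 29760/(3 - 24200) = 29760/(-24197) = 29760*(-1/24197) = -29760/24197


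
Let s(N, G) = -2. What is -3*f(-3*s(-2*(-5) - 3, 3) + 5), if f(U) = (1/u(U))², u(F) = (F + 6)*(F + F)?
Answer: -3/139876 ≈ -2.1448e-5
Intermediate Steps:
u(F) = 2*F*(6 + F) (u(F) = (6 + F)*(2*F) = 2*F*(6 + F))
f(U) = 1/(4*U²*(6 + U)²) (f(U) = (1/(2*U*(6 + U)))² = 1/(4*U²*(6 + U)²))
-3*f(-3*s(-2*(-5) - 3, 3) + 5) = -3/(4*(-3*(-2) + 5)²*(6 + (-3*(-2) + 5))²) = -3/(4*(6 + 5)²*(6 + (6 + 5))²) = -3/(4*11²*(6 + 11)²) = -3/(4*121*17²) = -3/(4*121*289) = -3*1/139876 = -3/139876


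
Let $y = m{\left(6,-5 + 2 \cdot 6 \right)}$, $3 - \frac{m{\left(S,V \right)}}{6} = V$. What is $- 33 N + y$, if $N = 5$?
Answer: $-189$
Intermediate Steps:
$m{\left(S,V \right)} = 18 - 6 V$
$y = -24$ ($y = 18 - 6 \left(-5 + 2 \cdot 6\right) = 18 - 6 \left(-5 + 12\right) = 18 - 42 = -24$)
$- 33 N + y = \left(-33\right) 5 - 24 = -165 - 24 = -189$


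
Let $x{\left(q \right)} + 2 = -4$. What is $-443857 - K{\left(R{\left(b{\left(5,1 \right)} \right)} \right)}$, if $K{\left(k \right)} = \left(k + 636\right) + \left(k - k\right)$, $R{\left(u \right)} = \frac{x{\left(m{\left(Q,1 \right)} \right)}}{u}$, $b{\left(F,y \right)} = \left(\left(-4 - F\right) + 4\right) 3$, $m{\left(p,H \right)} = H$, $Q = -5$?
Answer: $- \frac{2222467}{5} \approx -4.4449 \cdot 10^{5}$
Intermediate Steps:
$x{\left(q \right)} = -6$ ($x{\left(q \right)} = -2 - 4 = -6$)
$b{\left(F,y \right)} = - 3 F$ ($b{\left(F,y \right)} = - F 3 = - 3 F$)
$R{\left(u \right)} = - \frac{6}{u}$
$K{\left(k \right)} = 636 + k$ ($K{\left(k \right)} = \left(636 + k\right) + 0 = 636 + k$)
$-443857 - K{\left(R{\left(b{\left(5,1 \right)} \right)} \right)} = -443857 - \left(636 - \frac{6}{\left(-3\right) 5}\right) = -443857 - \left(636 - \frac{6}{-15}\right) = -443857 - \left(636 - - \frac{2}{5}\right) = -443857 - \left(636 + \frac{2}{5}\right) = -443857 - \frac{3182}{5} = - \frac{2222467}{5}$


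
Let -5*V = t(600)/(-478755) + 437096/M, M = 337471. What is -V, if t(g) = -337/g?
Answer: 125557251015727/484697785815000 ≈ 0.25904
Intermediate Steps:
V = -125557251015727/484697785815000 (V = -(-337/600/(-478755) + 437096/337471)/5 = -(-337*1/600*(-1/478755) + 437096*(1/337471))/5 = -(-337/600*(-1/478755) + 437096/337471)/5 = -(337/287253000 + 437096/337471)/5 = -⅕*125557251015727/96939557163000 = -125557251015727/484697785815000 ≈ -0.25904)
-V = -1*(-125557251015727/484697785815000) = 125557251015727/484697785815000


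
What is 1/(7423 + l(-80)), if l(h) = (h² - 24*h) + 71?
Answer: 1/15814 ≈ 6.3235e-5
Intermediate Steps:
l(h) = 71 + h² - 24*h
1/(7423 + l(-80)) = 1/(7423 + (71 + (-80)² - 24*(-80))) = 1/(7423 + (71 + 6400 + 1920)) = 1/(7423 + 8391) = 1/15814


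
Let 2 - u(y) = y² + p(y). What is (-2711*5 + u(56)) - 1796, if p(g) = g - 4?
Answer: -18537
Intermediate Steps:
p(g) = -4 + g
u(y) = 6 - y - y² (u(y) = 2 - (y² + (-4 + y)) = 2 - (-4 + y + y²) = 2 + (4 - y - y²) = 6 - y - y²)
(-2711*5 + u(56)) - 1796 = (-2711*5 + (6 - 1*56 - 1*56²)) - 1796 = (-13555 + (6 - 56 - 1*3136)) - 1796 = (-13555 + (6 - 56 - 3136)) - 1796 = (-13555 - 3186) - 1796 = -16741 - 1796 = -18537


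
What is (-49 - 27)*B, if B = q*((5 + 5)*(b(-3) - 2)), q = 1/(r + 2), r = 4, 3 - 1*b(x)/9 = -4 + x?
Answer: -33440/3 ≈ -11147.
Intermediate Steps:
b(x) = 63 - 9*x (b(x) = 27 - 9*(-4 + x) = 27 + (36 - 9*x) = 63 - 9*x)
q = ⅙ (q = 1/(4 + 2) = 1/6 = ⅙ ≈ 0.16667)
B = 440/3 (B = ((5 + 5)*((63 - 9*(-3)) - 2))/6 = (10*((63 + 27) - 2))/6 = (10*(90 - 2))/6 = (10*88)/6 = (⅙)*880 = 440/3 ≈ 146.67)
(-49 - 27)*B = (-49 - 27)*(440/3) = -76*440/3 = -33440/3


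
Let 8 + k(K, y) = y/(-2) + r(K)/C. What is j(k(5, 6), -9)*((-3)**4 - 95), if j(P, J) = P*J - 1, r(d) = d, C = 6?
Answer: -1267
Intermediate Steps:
k(K, y) = -8 - y/2 + K/6 (k(K, y) = -8 + (y/(-2) + K/6) = -8 + (y*(-1/2) + K*(1/6)) = -8 + (-y/2 + K/6) = -8 - y/2 + K/6)
j(P, J) = -1 + J*P (j(P, J) = J*P - 1 = -1 + J*P)
j(k(5, 6), -9)*((-3)**4 - 95) = (-1 - 9*(-8 - 1/2*6 + (1/6)*5))*((-3)**4 - 95) = (-1 - 9*(-8 - 3 + 5/6))*(81 - 95) = (-1 - 9*(-61/6))*(-14) = (-1 + 183/2)*(-14) = (181/2)*(-14) = -1267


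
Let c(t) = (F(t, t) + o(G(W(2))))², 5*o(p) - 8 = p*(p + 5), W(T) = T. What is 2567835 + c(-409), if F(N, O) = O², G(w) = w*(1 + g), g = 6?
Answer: 700095944916/25 ≈ 2.8004e+10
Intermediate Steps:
G(w) = 7*w (G(w) = w*(1 + 6) = w*7 = 7*w)
o(p) = 8/5 + p*(5 + p)/5 (o(p) = 8/5 + (p*(p + 5))/5 = 8/5 + (p*(5 + p))/5 = 8/5 + p*(5 + p)/5)
c(t) = (274/5 + t²)² (c(t) = (t² + (8/5 + 7*2 + (7*2)²/5))² = (t² + (8/5 + 14 + (⅕)*14²))² = (t² + (8/5 + 14 + (⅕)*196))² = (t² + (8/5 + 14 + 196/5))² = (t² + 274/5)² = (274/5 + t²)²)
2567835 + c(-409) = 2567835 + (274 + 5*(-409)²)²/25 = 2567835 + (274 + 5*167281)²/25 = 2567835 + (274 + 836405)²/25 = 2567835 + (1/25)*836679² = 2567835 + (1/25)*700031749041 = 2567835 + 700031749041/25 = 700095944916/25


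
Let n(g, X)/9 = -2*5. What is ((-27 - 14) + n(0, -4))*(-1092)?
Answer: 143052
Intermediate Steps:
n(g, X) = -90 (n(g, X) = 9*(-2*5) = 9*(-10) = -90)
((-27 - 14) + n(0, -4))*(-1092) = ((-27 - 14) - 90)*(-1092) = (-41 - 90)*(-1092) = -131*(-1092) = 143052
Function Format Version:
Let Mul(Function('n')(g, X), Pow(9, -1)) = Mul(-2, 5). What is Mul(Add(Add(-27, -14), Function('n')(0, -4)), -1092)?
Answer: 143052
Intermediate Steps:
Function('n')(g, X) = -90 (Function('n')(g, X) = Mul(9, Mul(-2, 5)) = Mul(9, -10) = -90)
Mul(Add(Add(-27, -14), Function('n')(0, -4)), -1092) = Mul(Add(Add(-27, -14), -90), -1092) = Mul(Add(-41, -90), -1092) = Mul(-131, -1092) = 143052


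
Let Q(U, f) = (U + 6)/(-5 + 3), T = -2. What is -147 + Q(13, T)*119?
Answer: -2555/2 ≈ -1277.5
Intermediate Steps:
Q(U, f) = -3 - U/2 (Q(U, f) = (6 + U)/(-2) = (6 + U)*(-½) = -3 - U/2)
-147 + Q(13, T)*119 = -147 + (-3 - ½*13)*119 = -147 + (-3 - 13/2)*119 = -147 - 19/2*119 = -147 - 2261/2 = -2555/2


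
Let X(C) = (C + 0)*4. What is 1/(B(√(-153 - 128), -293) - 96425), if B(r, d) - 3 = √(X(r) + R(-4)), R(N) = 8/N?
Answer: 1/(-96422 + √2*√(-1 + 2*I*√281)) ≈ -1.0372e-5 - 6.3e-10*I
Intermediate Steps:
X(C) = 4*C (X(C) = C*4 = 4*C)
B(r, d) = 3 + √(-2 + 4*r) (B(r, d) = 3 + √(4*r + 8/(-4)) = 3 + √(4*r + 8*(-¼)) = 3 + √(4*r - 2) = 3 + √(-2 + 4*r))
1/(B(√(-153 - 128), -293) - 96425) = 1/((3 + √(-2 + 4*√(-153 - 128))) - 96425) = 1/((3 + √(-2 + 4*√(-281))) - 96425) = 1/((3 + √(-2 + 4*(I*√281))) - 96425) = 1/((3 + √(-2 + 4*I*√281)) - 96425) = 1/(-96422 + √(-2 + 4*I*√281))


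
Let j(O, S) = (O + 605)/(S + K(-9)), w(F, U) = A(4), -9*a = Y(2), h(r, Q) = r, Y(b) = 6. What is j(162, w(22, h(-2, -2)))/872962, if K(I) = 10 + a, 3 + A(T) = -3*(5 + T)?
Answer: -2301/54123644 ≈ -4.2514e-5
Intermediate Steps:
A(T) = -18 - 3*T (A(T) = -3 - 3*(5 + T) = -3 + (-15 - 3*T) = -18 - 3*T)
a = -⅔ (a = -⅑*6 = -⅔ ≈ -0.66667)
w(F, U) = -30 (w(F, U) = -18 - 3*4 = -18 - 12 = -30)
K(I) = 28/3 (K(I) = 10 - ⅔ = 28/3)
j(O, S) = (605 + O)/(28/3 + S) (j(O, S) = (O + 605)/(S + 28/3) = (605 + O)/(28/3 + S))
j(162, w(22, h(-2, -2)))/872962 = (3*(605 + 162)/(28 + 3*(-30)))/872962 = (3*767/(28 - 90))*(1/872962) = (3*767/(-62))*(1/872962) = (3*(-1/62)*767)*(1/872962) = -2301/62*1/872962 = -2301/54123644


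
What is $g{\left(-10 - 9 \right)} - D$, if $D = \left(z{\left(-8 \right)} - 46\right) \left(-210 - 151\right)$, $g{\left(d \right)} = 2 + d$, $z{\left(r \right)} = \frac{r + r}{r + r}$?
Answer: $-16262$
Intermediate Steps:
$z{\left(r \right)} = 1$ ($z{\left(r \right)} = \frac{2 r}{2 r} = 2 r \frac{1}{2 r} = 1$)
$D = 16245$ ($D = \left(1 - 46\right) \left(-210 - 151\right) = \left(-45\right) \left(-361\right) = 16245$)
$g{\left(-10 - 9 \right)} - D = \left(2 - 19\right) - 16245 = -17 - 16245 = -16262$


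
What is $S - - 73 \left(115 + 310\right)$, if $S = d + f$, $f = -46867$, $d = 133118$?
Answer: $117276$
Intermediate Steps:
$S = 86251$ ($S = 133118 - 46867 = 86251$)
$S - - 73 \left(115 + 310\right) = 86251 - - 73 \left(115 + 310\right) = 86251 - \left(-73\right) 425 = 86251 - -31025 = 86251 + 31025 = 117276$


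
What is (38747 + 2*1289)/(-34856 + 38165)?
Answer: 13775/1103 ≈ 12.489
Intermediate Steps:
(38747 + 2*1289)/(-34856 + 38165) = (38747 + 2578)/3309 = 41325*(1/3309) = 13775/1103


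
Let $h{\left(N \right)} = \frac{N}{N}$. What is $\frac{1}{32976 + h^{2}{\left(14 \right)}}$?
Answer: $\frac{1}{32977} \approx 3.0324 \cdot 10^{-5}$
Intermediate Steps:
$h{\left(N \right)} = 1$
$\frac{1}{32976 + h^{2}{\left(14 \right)}} = \frac{1}{32976 + 1^{2}} = \frac{1}{32976 + 1} = \frac{1}{32977}$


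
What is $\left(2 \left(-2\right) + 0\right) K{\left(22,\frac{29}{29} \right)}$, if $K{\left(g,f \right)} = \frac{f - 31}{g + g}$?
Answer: $\frac{30}{11} \approx 2.7273$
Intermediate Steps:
$K{\left(g,f \right)} = \frac{-31 + f}{2 g}$
$\left(2 \left(-2\right) + 0\right) K{\left(22,\frac{29}{29} \right)} = \left(2 \left(-2\right) + 0\right) \frac{-31 + \frac{29}{29}}{2 \cdot 22} = \left(-4 + 0\right) \frac{1}{2} \cdot \frac{1}{22} \left(-31 + 29 \cdot \frac{1}{29}\right) = - 4 \cdot \frac{1}{2} \cdot \frac{1}{22} \left(-31 + 1\right) = - 4 \cdot \frac{1}{2} \cdot \frac{1}{22} \left(-30\right) = \left(-4\right) \left(- \frac{15}{22}\right) = \frac{30}{11}$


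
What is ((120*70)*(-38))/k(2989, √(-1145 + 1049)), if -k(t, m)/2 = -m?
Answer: 6650*I*√6 ≈ 16289.0*I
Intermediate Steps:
k(t, m) = 2*m (k(t, m) = -(-2)*m = 2*m)
((120*70)*(-38))/k(2989, √(-1145 + 1049)) = ((120*70)*(-38))/((2*√(-1145 + 1049))) = (8400*(-38))/((2*√(-96))) = -319200*(-I*√6/48) = -(-6650)*I*√6 = 6650*I*√6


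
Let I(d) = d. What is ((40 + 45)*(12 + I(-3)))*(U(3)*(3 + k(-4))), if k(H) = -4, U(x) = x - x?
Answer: 0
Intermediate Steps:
U(x) = 0
((40 + 45)*(12 + I(-3)))*(U(3)*(3 + k(-4))) = ((40 + 45)*(12 - 3))*(0*(3 - 4)) = (85*9)*(0*(-1)) = 765*0 = 0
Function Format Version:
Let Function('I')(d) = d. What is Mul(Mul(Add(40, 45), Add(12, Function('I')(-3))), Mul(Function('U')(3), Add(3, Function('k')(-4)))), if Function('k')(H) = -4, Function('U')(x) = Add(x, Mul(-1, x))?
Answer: 0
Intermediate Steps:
Function('U')(x) = 0
Mul(Mul(Add(40, 45), Add(12, Function('I')(-3))), Mul(Function('U')(3), Add(3, Function('k')(-4)))) = Mul(Mul(Add(40, 45), Add(12, -3)), Mul(0, Add(3, -4))) = Mul(Mul(85, 9), Mul(0, -1)) = Mul(765, 0) = 0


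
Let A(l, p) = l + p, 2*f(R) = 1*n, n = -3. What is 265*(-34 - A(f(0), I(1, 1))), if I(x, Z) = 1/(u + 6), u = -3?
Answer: -52205/6 ≈ -8700.8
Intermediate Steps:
I(x, Z) = ⅓ (I(x, Z) = 1/(-3 + 6) = 1/3 = ⅓)
f(R) = -3/2 (f(R) = (1*(-3))/2 = (½)*(-3) = -3/2)
265*(-34 - A(f(0), I(1, 1))) = 265*(-34 - (-3/2 + ⅓)) = 265*(-34 - 1*(-7/6)) = 265*(-34 + 7/6) = 265*(-197/6) = -52205/6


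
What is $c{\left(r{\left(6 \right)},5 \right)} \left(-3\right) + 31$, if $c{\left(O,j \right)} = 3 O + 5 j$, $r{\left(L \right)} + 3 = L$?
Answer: $-71$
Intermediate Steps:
$r{\left(L \right)} = -3 + L$
$c{\left(r{\left(6 \right)},5 \right)} \left(-3\right) + 31 = \left(3 \left(-3 + 6\right) + 5 \cdot 5\right) \left(-3\right) + 31 = \left(3 \cdot 3 + 25\right) \left(-3\right) + 31 = \left(9 + 25\right) \left(-3\right) + 31 = 34 \left(-3\right) + 31 = -102 + 31 = -71$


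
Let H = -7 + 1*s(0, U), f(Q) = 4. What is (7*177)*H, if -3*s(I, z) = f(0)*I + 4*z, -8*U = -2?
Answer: -9086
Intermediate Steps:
U = ¼ (U = -⅛*(-2) = ¼ ≈ 0.25000)
s(I, z) = -4*I/3 - 4*z/3 (s(I, z) = -(4*I + 4*z)/3 = -4*I/3 - 4*z/3)
H = -22/3 (H = -7 + 1*(-4/3*0 - 4/3*¼) = -7 + 1*(0 - ⅓) = -7 + 1*(-⅓) = -7 - ⅓ = -22/3 ≈ -7.3333)
(7*177)*H = (7*177)*(-22/3) = 1239*(-22/3) = -9086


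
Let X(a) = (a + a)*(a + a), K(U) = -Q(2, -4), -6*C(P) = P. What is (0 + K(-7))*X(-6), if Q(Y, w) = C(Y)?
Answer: 48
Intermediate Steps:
C(P) = -P/6
Q(Y, w) = -Y/6
K(U) = ⅓ (K(U) = -(-1)*2/6 = -1*(-⅓) = ⅓)
X(a) = 4*a² (X(a) = (2*a)*(2*a) = 4*a²)
(0 + K(-7))*X(-6) = (0 + ⅓)*(4*(-6)²) = (4*36)/3 = (⅓)*144 = 48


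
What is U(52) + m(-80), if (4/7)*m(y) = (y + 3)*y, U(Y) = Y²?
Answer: 13484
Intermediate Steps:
m(y) = 7*y*(3 + y)/4 (m(y) = 7*((y + 3)*y)/4 = 7*((3 + y)*y)/4 = 7*(y*(3 + y))/4 = 7*y*(3 + y)/4)
U(52) + m(-80) = 52² + (7/4)*(-80)*(3 - 80) = 2704 + (7/4)*(-80)*(-77) = 2704 + 10780 = 13484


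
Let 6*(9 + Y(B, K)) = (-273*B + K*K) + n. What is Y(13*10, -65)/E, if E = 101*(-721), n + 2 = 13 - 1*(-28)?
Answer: 15640/218463 ≈ 0.071591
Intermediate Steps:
n = 39 (n = -2 + (13 - 1*(-28)) = -2 + (13 + 28) = -2 + 41 = 39)
Y(B, K) = -5/2 - 91*B/2 + K**2/6 (Y(B, K) = -9 + ((-273*B + K*K) + 39)/6 = -9 + ((-273*B + K**2) + 39)/6 = -9 + ((K**2 - 273*B) + 39)/6 = -9 + (39 + K**2 - 273*B)/6 = -9 + (13/2 - 91*B/2 + K**2/6) = -5/2 - 91*B/2 + K**2/6)
E = -72821
Y(13*10, -65)/E = (-5/2 - 1183*10/2 + (1/6)*(-65)**2)/(-72821) = (-5/2 - 91/2*130 + (1/6)*4225)*(-1/72821) = (-5/2 - 5915 + 4225/6)*(-1/72821) = -15640/3*(-1/72821) = 15640/218463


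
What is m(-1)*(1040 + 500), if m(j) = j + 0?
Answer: -1540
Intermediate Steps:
m(j) = j
m(-1)*(1040 + 500) = -(1040 + 500) = -1*1540 = -1540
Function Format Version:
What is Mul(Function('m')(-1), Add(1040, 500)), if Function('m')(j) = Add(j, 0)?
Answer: -1540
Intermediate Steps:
Function('m')(j) = j
Mul(Function('m')(-1), Add(1040, 500)) = Mul(-1, Add(1040, 500)) = Mul(-1, 1540) = -1540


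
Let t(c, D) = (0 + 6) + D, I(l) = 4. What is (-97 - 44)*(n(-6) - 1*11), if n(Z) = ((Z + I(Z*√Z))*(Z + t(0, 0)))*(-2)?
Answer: 1551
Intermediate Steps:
t(c, D) = 6 + D
n(Z) = -2*(4 + Z)*(6 + Z) (n(Z) = ((Z + 4)*(Z + (6 + 0)))*(-2) = ((4 + Z)*(Z + 6))*(-2) = ((4 + Z)*(6 + Z))*(-2) = -2*(4 + Z)*(6 + Z))
(-97 - 44)*(n(-6) - 1*11) = (-97 - 44)*((-48 - 20*(-6) - 2*(-6)²) - 1*11) = -141*((-48 + 120 - 2*36) - 11) = -141*((-48 + 120 - 72) - 11) = -141*(0 - 11) = -141*(-11) = 1551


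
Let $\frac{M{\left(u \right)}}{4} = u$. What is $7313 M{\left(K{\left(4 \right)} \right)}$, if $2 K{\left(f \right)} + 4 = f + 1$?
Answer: $14626$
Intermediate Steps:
$K{\left(f \right)} = - \frac{3}{2} + \frac{f}{2}$ ($K{\left(f \right)} = -2 + \frac{f + 1}{2} = -2 + \frac{1 + f}{2} = -2 + \left(\frac{1}{2} + \frac{f}{2}\right) = - \frac{3}{2} + \frac{f}{2}$)
$M{\left(u \right)} = 4 u$
$7313 M{\left(K{\left(4 \right)} \right)} = 7313 \cdot 4 \left(- \frac{3}{2} + \frac{1}{2} \cdot 4\right) = 7313 \cdot 4 \left(- \frac{3}{2} + 2\right) = 7313 \cdot 4 \cdot \frac{1}{2} = 7313 \cdot 2 = 14626$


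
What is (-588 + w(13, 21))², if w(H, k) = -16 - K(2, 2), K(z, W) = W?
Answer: 367236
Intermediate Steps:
w(H, k) = -18 (w(H, k) = -16 - 1*2 = -16 - 2 = -18)
(-588 + w(13, 21))² = (-588 - 18)² = (-606)² = 367236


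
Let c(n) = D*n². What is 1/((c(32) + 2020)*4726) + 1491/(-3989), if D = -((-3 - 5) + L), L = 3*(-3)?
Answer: -136898737459/366256927992 ≈ -0.37378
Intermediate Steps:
L = -9
D = 17 (D = -((-3 - 5) - 9) = -(-8 - 9) = -1*(-17) = 17)
c(n) = 17*n²
1/((c(32) + 2020)*4726) + 1491/(-3989) = 1/((17*32² + 2020)*4726) + 1491/(-3989) = (1/4726)/(17*1024 + 2020) + 1491*(-1/3989) = (1/4726)/(17408 + 2020) - 1491/3989 = (1/4726)/19428 - 1491/3989 = (1/19428)*(1/4726) - 1491/3989 = 1/91816728 - 1491/3989 = -136898737459/366256927992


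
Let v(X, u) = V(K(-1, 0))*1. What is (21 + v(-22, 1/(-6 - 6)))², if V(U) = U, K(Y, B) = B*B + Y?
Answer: 400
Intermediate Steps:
K(Y, B) = Y + B² (K(Y, B) = B² + Y = Y + B²)
v(X, u) = -1 (v(X, u) = (-1 + 0²)*1 = (-1 + 0)*1 = -1*1 = -1)
(21 + v(-22, 1/(-6 - 6)))² = (21 - 1)² = 20² = 400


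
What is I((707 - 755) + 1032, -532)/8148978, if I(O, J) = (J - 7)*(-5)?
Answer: 2695/8148978 ≈ 0.00033072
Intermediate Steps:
I(O, J) = 35 - 5*J (I(O, J) = (-7 + J)*(-5) = 35 - 5*J)
I((707 - 755) + 1032, -532)/8148978 = (35 - 5*(-532))/8148978 = (35 + 2660)*(1/8148978) = 2695*(1/8148978) = 2695/8148978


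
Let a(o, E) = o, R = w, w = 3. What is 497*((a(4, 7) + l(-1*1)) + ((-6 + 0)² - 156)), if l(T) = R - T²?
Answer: -56658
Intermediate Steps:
R = 3
l(T) = 3 - T²
497*((a(4, 7) + l(-1*1)) + ((-6 + 0)² - 156)) = 497*((4 + (3 - (-1*1)²)) + ((-6 + 0)² - 156)) = 497*((4 + (3 - 1*(-1)²)) + ((-6)² - 156)) = 497*((4 + (3 - 1*1)) + (36 - 156)) = 497*((4 + (3 - 1)) - 120) = 497*((4 + 2) - 120) = 497*(6 - 120) = 497*(-114) = -56658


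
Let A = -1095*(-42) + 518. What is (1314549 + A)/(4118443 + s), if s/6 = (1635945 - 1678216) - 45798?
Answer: 1361057/3590029 ≈ 0.37912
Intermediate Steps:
s = -528414 (s = 6*((1635945 - 1678216) - 45798) = 6*(-42271 - 45798) = 6*(-88069) = -528414)
A = 46508 (A = 45990 + 518 = 46508)
(1314549 + A)/(4118443 + s) = (1314549 + 46508)/(4118443 - 528414) = 1361057/3590029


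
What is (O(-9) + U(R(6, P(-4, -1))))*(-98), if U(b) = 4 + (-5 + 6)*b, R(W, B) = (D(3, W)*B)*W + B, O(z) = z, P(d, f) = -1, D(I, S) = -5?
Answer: -2352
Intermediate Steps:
R(W, B) = B - 5*B*W (R(W, B) = (-5*B)*W + B = -5*B*W + B = B - 5*B*W)
U(b) = 4 + b (U(b) = 4 + 1*b = 4 + b)
(O(-9) + U(R(6, P(-4, -1))))*(-98) = (-9 + (4 - (1 - 5*6)))*(-98) = (-9 + (4 - (1 - 30)))*(-98) = (-9 + (4 - 1*(-29)))*(-98) = (-9 + (4 + 29))*(-98) = (-9 + 33)*(-98) = 24*(-98) = -2352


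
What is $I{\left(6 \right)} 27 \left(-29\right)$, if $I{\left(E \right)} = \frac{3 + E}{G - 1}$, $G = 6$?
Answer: $- \frac{7047}{5} \approx -1409.4$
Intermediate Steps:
$I{\left(E \right)} = \frac{3}{5} + \frac{E}{5}$ ($I{\left(E \right)} = \frac{3 + E}{6 - 1} = \frac{3 + E}{5} = \left(3 + E\right) \frac{1}{5} = \frac{3}{5} + \frac{E}{5}$)
$I{\left(6 \right)} 27 \left(-29\right) = \left(\frac{3}{5} + \frac{1}{5} \cdot 6\right) 27 \left(-29\right) = \left(\frac{3}{5} + \frac{6}{5}\right) 27 \left(-29\right) = \frac{9}{5} \cdot 27 \left(-29\right) = \frac{243}{5} \left(-29\right) = - \frac{7047}{5}$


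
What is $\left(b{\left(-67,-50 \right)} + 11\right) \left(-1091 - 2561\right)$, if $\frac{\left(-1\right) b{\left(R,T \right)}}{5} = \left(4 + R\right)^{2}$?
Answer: $72433768$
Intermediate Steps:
$b{\left(R,T \right)} = - 5 \left(4 + R\right)^{2}$
$\left(b{\left(-67,-50 \right)} + 11\right) \left(-1091 - 2561\right) = \left(- 5 \left(4 - 67\right)^{2} + 11\right) \left(-1091 - 2561\right) = \left(- 5 \left(-63\right)^{2} + 11\right) \left(-3652\right) = \left(\left(-5\right) 3969 + 11\right) \left(-3652\right) = \left(-19845 + 11\right) \left(-3652\right) = \left(-19834\right) \left(-3652\right) = 72433768$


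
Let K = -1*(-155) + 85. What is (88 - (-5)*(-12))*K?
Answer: 6720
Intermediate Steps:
K = 240 (K = 155 + 85 = 240)
(88 - (-5)*(-12))*K = (88 - (-5)*(-12))*240 = (88 - 1*60)*240 = (88 - 60)*240 = 28*240 = 6720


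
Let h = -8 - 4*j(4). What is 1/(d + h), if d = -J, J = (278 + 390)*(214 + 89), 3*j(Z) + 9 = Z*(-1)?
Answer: -3/607184 ≈ -4.9408e-6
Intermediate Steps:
j(Z) = -3 - Z/3 (j(Z) = -3 + (Z*(-1))/3 = -3 + (-Z)/3 = -3 - Z/3)
h = 28/3 (h = -8 - 4*(-3 - ⅓*4) = -8 - 4*(-3 - 4/3) = -8 - 4*(-13/3) = -8 + 52/3 = 28/3 ≈ 9.3333)
J = 202404 (J = 668*303 = 202404)
d = -202404 (d = -1*202404 = -202404)
1/(d + h) = 1/(-202404 + 28/3) = 1/(-607184/3) = -3/607184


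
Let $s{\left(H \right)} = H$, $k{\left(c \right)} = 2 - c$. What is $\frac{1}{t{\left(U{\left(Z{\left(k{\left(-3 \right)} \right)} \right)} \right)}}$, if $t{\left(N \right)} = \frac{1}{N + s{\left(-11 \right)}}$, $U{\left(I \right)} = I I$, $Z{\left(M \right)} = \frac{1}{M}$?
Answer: $- \frac{274}{25} \approx -10.96$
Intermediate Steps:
$U{\left(I \right)} = I^{2}$
$t{\left(N \right)} = \frac{1}{-11 + N}$ ($t{\left(N \right)} = \frac{1}{N - 11} = \frac{1}{-11 + N}$)
$\frac{1}{t{\left(U{\left(Z{\left(k{\left(-3 \right)} \right)} \right)} \right)}} = \frac{1}{\frac{1}{-11 + \left(\frac{1}{2 - -3}\right)^{2}}} = \frac{1}{\frac{1}{-11 + \left(\frac{1}{2 + 3}\right)^{2}}} = \frac{1}{\frac{1}{-11 + \left(\frac{1}{5}\right)^{2}}} = \frac{1}{\frac{1}{-11 + \frac{1}{25}}} = \frac{1}{\frac{1}{- \frac{274}{25}}} = \frac{1}{- \frac{25}{274}} = - \frac{274}{25}$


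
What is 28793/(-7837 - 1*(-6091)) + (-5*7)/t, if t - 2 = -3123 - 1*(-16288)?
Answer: -6018707/364914 ≈ -16.493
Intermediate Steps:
t = 13167 (t = 2 + (-3123 - 1*(-16288)) = 2 + (-3123 + 16288) = 2 + 13165 = 13167)
28793/(-7837 - 1*(-6091)) + (-5*7)/t = 28793/(-7837 - 1*(-6091)) - 5*7/13167 = 28793/(-7837 + 6091) - 35*1/13167 = 28793/(-1746) - 5/1881 = 28793*(-1/1746) - 5/1881 = -28793/1746 - 5/1881 = -6018707/364914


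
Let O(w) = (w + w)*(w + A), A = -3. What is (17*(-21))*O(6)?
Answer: -12852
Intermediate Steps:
O(w) = 2*w*(-3 + w) (O(w) = (w + w)*(w - 3) = (2*w)*(-3 + w) = 2*w*(-3 + w))
(17*(-21))*O(6) = (17*(-21))*(2*6*(-3 + 6)) = -714*6*3 = -357*36 = -12852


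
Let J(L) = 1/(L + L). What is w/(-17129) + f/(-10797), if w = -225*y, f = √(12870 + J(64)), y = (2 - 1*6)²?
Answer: 3600/17129 - √3294722/172752 ≈ 0.19966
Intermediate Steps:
J(L) = 1/(2*L)
y = 16 (y = (2 - 6)² = (-4)² = 16)
f = √3294722/16 (f = √(12870 + (½)/64) = √(12870 + (½)*(1/64)) = √(12870 + 1/128) = √(1647361/128) = √3294722/16 ≈ 113.45)
w = -3600 (w = -225*16 = -3600)
w/(-17129) + f/(-10797) = -3600/(-17129) + (√3294722/16)/(-10797) = -3600*(-1/17129) + (√3294722/16)*(-1/10797) = 3600/17129 - √3294722/172752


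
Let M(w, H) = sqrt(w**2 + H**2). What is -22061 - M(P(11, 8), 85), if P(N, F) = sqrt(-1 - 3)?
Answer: -22061 - sqrt(7221) ≈ -22146.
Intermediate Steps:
P(N, F) = 2*I (P(N, F) = sqrt(-4) = 2*I)
M(w, H) = sqrt(H**2 + w**2)
-22061 - M(P(11, 8), 85) = -22061 - sqrt(85**2 + (2*I)**2) = -22061 - sqrt(7225 - 4) = -22061 - sqrt(7221)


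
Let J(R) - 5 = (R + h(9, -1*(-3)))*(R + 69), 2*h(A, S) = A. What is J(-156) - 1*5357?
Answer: 15657/2 ≈ 7828.5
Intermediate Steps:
h(A, S) = A/2
J(R) = 5 + (69 + R)*(9/2 + R) (J(R) = 5 + (R + (1/2)*9)*(R + 69) = 5 + (R + 9/2)*(69 + R) = 5 + (9/2 + R)*(69 + R) = 5 + (69 + R)*(9/2 + R))
J(-156) - 1*5357 = (631/2 + (-156)**2 + (147/2)*(-156)) - 1*5357 = (631/2 + 24336 - 11466) - 5357 = 26371/2 - 5357 = 15657/2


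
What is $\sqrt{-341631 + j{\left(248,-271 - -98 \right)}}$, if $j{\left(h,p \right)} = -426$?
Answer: $i \sqrt{342057} \approx 584.86 i$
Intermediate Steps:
$\sqrt{-341631 + j{\left(248,-271 - -98 \right)}} = \sqrt{-341631 - 426} = \sqrt{-342057} = i \sqrt{342057}$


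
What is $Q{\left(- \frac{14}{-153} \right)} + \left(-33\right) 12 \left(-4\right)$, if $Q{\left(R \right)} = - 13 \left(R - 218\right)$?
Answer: $\frac{675772}{153} \approx 4416.8$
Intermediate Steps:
$Q{\left(R \right)} = 2834 - 13 R$ ($Q{\left(R \right)} = - 13 \left(-218 + R\right) = 2834 - 13 R$)
$Q{\left(- \frac{14}{-153} \right)} + \left(-33\right) 12 \left(-4\right) = \left(2834 - 13 \left(- \frac{14}{-153}\right)\right) + \left(-33\right) 12 \left(-4\right) = \left(2834 - 13 \left(\left(-14\right) \left(- \frac{1}{153}\right)\right)\right) - -1584 = \left(2834 - \frac{182}{153}\right) + 1584 = \frac{433420}{153} + 1584 = \frac{675772}{153}$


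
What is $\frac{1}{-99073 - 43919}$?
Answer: $- \frac{1}{142992} \approx -6.9934 \cdot 10^{-6}$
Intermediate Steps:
$\frac{1}{-99073 - 43919} = \frac{1}{-142992} = - \frac{1}{142992}$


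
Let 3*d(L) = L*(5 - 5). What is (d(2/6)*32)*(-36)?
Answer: 0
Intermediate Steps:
d(L) = 0 (d(L) = (L*(5 - 5))/3 = (L*0)/3 = (⅓)*0 = 0)
(d(2/6)*32)*(-36) = (0*32)*(-36) = 0*(-36) = 0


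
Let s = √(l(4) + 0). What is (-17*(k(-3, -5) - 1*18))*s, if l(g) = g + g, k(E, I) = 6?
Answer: 408*√2 ≈ 577.00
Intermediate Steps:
l(g) = 2*g
s = 2*√2 (s = √(2*4 + 0) = √(8 + 0) = √8 = 2*√2 ≈ 2.8284)
(-17*(k(-3, -5) - 1*18))*s = (-17*(6 - 1*18))*(2*√2) = (-17*(6 - 18))*(2*√2) = (-17*(-12))*(2*√2) = 204*(2*√2) = 408*√2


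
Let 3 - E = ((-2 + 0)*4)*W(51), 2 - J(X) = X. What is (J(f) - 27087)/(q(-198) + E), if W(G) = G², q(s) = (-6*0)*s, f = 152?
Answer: -1297/991 ≈ -1.3088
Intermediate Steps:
q(s) = 0 (q(s) = 0*s = 0)
J(X) = 2 - X
E = 20811 (E = 3 - (-2 + 0)*4*51² = 3 - (-2*4)*2601 = 3 - (-8)*2601 = 3 - 1*(-20808) = 3 + 20808 = 20811)
(J(f) - 27087)/(q(-198) + E) = ((2 - 1*152) - 27087)/(0 + 20811) = ((2 - 152) - 27087)/20811 = (-150 - 27087)*(1/20811) = -27237*1/20811 = -1297/991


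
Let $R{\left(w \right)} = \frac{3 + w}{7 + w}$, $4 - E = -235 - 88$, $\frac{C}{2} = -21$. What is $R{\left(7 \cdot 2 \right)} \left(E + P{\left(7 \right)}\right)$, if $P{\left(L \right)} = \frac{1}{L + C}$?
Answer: $\frac{194548}{735} \approx 264.69$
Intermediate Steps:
$C = -42$ ($C = 2 \left(-21\right) = -42$)
$P{\left(L \right)} = \frac{1}{-42 + L}$ ($P{\left(L \right)} = \frac{1}{L - 42} = \frac{1}{-42 + L}$)
$E = 327$ ($E = 4 - \left(-235 - 88\right) = 4 - -323 = 4 + 323 = 327$)
$R{\left(w \right)} = \frac{3 + w}{7 + w}$
$R{\left(7 \cdot 2 \right)} \left(E + P{\left(7 \right)}\right) = \frac{3 + 7 \cdot 2}{7 + 7 \cdot 2} \left(327 + \frac{1}{-42 + 7}\right) = \frac{3 + 14}{7 + 14} \left(327 + \frac{1}{-35}\right) = \frac{1}{21} \cdot 17 \left(327 - \frac{1}{35}\right) = \frac{1}{21} \cdot 17 \cdot \frac{11444}{35} = \frac{17}{21} \cdot \frac{11444}{35} = \frac{194548}{735}$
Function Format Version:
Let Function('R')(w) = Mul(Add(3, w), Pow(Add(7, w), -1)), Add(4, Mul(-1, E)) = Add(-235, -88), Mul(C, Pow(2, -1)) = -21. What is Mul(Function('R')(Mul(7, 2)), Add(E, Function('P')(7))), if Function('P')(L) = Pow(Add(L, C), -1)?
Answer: Rational(194548, 735) ≈ 264.69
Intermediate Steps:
C = -42 (C = Mul(2, -21) = -42)
Function('P')(L) = Pow(Add(-42, L), -1) (Function('P')(L) = Pow(Add(L, -42), -1) = Pow(Add(-42, L), -1))
E = 327 (E = Add(4, Mul(-1, Add(-235, -88))) = Add(4, Mul(-1, -323)) = Add(4, 323) = 327)
Function('R')(w) = Mul(Pow(Add(7, w), -1), Add(3, w))
Mul(Function('R')(Mul(7, 2)), Add(E, Function('P')(7))) = Mul(Mul(Pow(Add(7, Mul(7, 2)), -1), Add(3, Mul(7, 2))), Add(327, Pow(Add(-42, 7), -1))) = Mul(Mul(Pow(Add(7, 14), -1), Add(3, 14)), Add(327, Pow(-35, -1))) = Mul(Mul(Pow(21, -1), 17), Add(327, Rational(-1, 35))) = Mul(Mul(Rational(1, 21), 17), Rational(11444, 35)) = Mul(Rational(17, 21), Rational(11444, 35)) = Rational(194548, 735)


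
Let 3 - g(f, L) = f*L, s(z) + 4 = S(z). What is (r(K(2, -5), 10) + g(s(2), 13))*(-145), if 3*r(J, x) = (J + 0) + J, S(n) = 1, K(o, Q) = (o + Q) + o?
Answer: -17980/3 ≈ -5993.3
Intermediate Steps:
K(o, Q) = Q + 2*o (K(o, Q) = (Q + o) + o = Q + 2*o)
s(z) = -3 (s(z) = -4 + 1 = -3)
r(J, x) = 2*J/3 (r(J, x) = ((J + 0) + J)/3 = (J + J)/3 = (2*J)/3 = 2*J/3)
g(f, L) = 3 - L*f (g(f, L) = 3 - f*L = 3 - L*f)
(r(K(2, -5), 10) + g(s(2), 13))*(-145) = (2*(-5 + 2*2)/3 + (3 - 1*13*(-3)))*(-145) = (2*(-5 + 4)/3 + (3 + 39))*(-145) = ((⅔)*(-1) + 42)*(-145) = (-⅔ + 42)*(-145) = (124/3)*(-145) = -17980/3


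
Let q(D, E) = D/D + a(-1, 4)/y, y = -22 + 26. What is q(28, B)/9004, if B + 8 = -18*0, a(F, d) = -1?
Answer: 3/36016 ≈ 8.3296e-5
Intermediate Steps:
y = 4
B = -8 (B = -8 - 18*0 = -8 + 0 = -8)
q(D, E) = ¾ (q(D, E) = D/D - 1/4 = 1 - 1*¼ = 1 - ¼ = ¾)
q(28, B)/9004 = (¾)/9004 = (¾)*(1/9004) = 3/36016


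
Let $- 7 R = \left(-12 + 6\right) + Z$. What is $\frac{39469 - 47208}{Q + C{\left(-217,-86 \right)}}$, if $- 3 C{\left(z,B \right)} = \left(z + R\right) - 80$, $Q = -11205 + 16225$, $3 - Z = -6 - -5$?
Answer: $- \frac{162519}{107497} \approx -1.5118$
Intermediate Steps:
$Z = 4$ ($Z = 3 - \left(-6 - -5\right) = 3 - \left(-6 + 5\right) = 3 - -1 = 3 + 1 = 4$)
$Q = 5020$
$R = \frac{2}{7}$ ($R = - \frac{\left(-12 + 6\right) + 4}{7} = - \frac{-6 + 4}{7} = \left(- \frac{1}{7}\right) \left(-2\right) = \frac{2}{7} \approx 0.28571$)
$C{\left(z,B \right)} = \frac{186}{7} - \frac{z}{3}$ ($C{\left(z,B \right)} = - \frac{\left(z + \frac{2}{7}\right) - 80}{3} = - \frac{\left(\frac{2}{7} + z\right) - 80}{3} = - \frac{- \frac{558}{7} + z}{3} = \frac{186}{7} - \frac{z}{3}$)
$\frac{39469 - 47208}{Q + C{\left(-217,-86 \right)}} = \frac{39469 - 47208}{5020 + \left(\frac{186}{7} - - \frac{217}{3}\right)} = - \frac{7739}{5020 + \left(\frac{186}{7} + \frac{217}{3}\right)} = - \frac{7739}{5020 + \frac{2077}{21}} = - \frac{7739}{\frac{107497}{21}} = \left(-7739\right) \frac{21}{107497} = - \frac{162519}{107497}$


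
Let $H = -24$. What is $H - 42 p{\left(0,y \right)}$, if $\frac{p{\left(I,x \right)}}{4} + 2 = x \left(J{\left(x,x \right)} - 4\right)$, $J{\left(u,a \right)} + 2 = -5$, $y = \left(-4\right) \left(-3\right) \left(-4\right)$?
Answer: $-88392$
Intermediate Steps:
$y = -48$ ($y = 12 \left(-4\right) = -48$)
$J{\left(u,a \right)} = -7$ ($J{\left(u,a \right)} = -2 - 5 = -7$)
$p{\left(I,x \right)} = -8 - 44 x$ ($p{\left(I,x \right)} = -8 + 4 x \left(-7 - 4\right) = -8 + 4 x \left(-11\right) = -8 + 4 \left(- 11 x\right) = -8 - 44 x$)
$H - 42 p{\left(0,y \right)} = -24 - 42 \left(-8 - -2112\right) = -24 - 42 \left(-8 + 2112\right) = -24 - 88368 = -88392$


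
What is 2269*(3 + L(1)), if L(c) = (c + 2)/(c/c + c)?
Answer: 20421/2 ≈ 10211.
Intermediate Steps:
L(c) = (2 + c)/(1 + c)
2269*(3 + L(1)) = 2269*(3 + (2 + 1)/(1 + 1)) = 2269*(3 + 3/2) = 2269*(9/2) = 20421/2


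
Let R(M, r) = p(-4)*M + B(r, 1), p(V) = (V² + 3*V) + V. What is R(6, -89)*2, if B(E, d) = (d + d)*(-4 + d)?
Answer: -12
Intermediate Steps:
p(V) = V² + 4*V
B(E, d) = 2*d*(-4 + d) (B(E, d) = (2*d)*(-4 + d) = 2*d*(-4 + d))
R(M, r) = -6 (R(M, r) = (-4*(4 - 4))*M + 2*1*(-4 + 1) = (-4*0)*M + 2*1*(-3) = 0*M - 6 = 0 - 6 = -6)
R(6, -89)*2 = -6*2 = -12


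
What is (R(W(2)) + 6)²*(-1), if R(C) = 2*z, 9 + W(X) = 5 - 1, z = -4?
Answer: -4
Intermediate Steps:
W(X) = -5 (W(X) = -9 + (5 - 1) = -9 + 4 = -5)
R(C) = -8 (R(C) = 2*(-4) = -8)
(R(W(2)) + 6)²*(-1) = (-8 + 6)²*(-1) = (-2)²*(-1) = 4*(-1) = -4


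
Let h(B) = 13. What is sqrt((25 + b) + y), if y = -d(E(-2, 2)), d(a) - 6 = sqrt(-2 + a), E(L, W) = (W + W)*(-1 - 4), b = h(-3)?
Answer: sqrt(32 - I*sqrt(22)) ≈ 5.6719 - 0.41348*I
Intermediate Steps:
b = 13
E(L, W) = -10*W (E(L, W) = (2*W)*(-5) = -10*W)
d(a) = 6 + sqrt(-2 + a)
y = -6 - I*sqrt(22) (y = -(6 + sqrt(-2 - 10*2)) = -(6 + sqrt(-2 - 20)) = -(6 + sqrt(-22)) = -(6 + I*sqrt(22)) = -6 - I*sqrt(22) ≈ -6.0 - 4.6904*I)
sqrt((25 + b) + y) = sqrt((25 + 13) + (-6 - I*sqrt(22))) = sqrt(38 + (-6 - I*sqrt(22))) = sqrt(32 - I*sqrt(22))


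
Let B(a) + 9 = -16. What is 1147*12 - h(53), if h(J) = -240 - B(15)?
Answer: 13979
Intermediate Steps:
B(a) = -25 (B(a) = -9 - 16 = -25)
h(J) = -215 (h(J) = -240 - 1*(-25) = -240 + 25 = -215)
1147*12 - h(53) = 1147*12 - 1*(-215) = 13764 + 215 = 13979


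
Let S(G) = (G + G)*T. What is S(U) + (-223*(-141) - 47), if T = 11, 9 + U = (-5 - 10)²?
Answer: 36148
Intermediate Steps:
U = 216 (U = -9 + (-5 - 10)² = -9 + (-15)² = -9 + 225 = 216)
S(G) = 22*G (S(G) = (G + G)*11 = (2*G)*11 = 22*G)
S(U) + (-223*(-141) - 47) = 22*216 + (-223*(-141) - 47) = 4752 + (31443 - 47) = 4752 + 31396 = 36148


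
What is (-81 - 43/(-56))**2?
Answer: 20187049/3136 ≈ 6437.2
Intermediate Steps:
(-81 - 43/(-56))**2 = (-81 - 43*(-1/56))**2 = (-81 + 43/56)**2 = (-4493/56)**2 = 20187049/3136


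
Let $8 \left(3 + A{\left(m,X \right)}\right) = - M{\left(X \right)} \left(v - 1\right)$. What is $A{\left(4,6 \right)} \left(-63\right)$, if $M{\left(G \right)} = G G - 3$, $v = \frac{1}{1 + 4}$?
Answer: $- \frac{189}{10} \approx -18.9$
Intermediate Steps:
$v = \frac{1}{5} \approx 0.2$
$M{\left(G \right)} = -3 + G^{2}$ ($M{\left(G \right)} = G^{2} - 3 = -3 + G^{2}$)
$A{\left(m,X \right)} = - \frac{33}{10} + \frac{X^{2}}{10}$ ($A{\left(m,X \right)} = -3 + \frac{- (-3 + X^{2}) \left(\frac{1}{5} - 1\right)}{8} = -3 + \frac{\left(3 - X^{2}\right) \left(- \frac{4}{5}\right)}{8} = -3 + \frac{- \frac{12}{5} + \frac{4 X^{2}}{5}}{8} = -3 + \left(- \frac{3}{10} + \frac{X^{2}}{10}\right) = - \frac{33}{10} + \frac{X^{2}}{10}$)
$A{\left(4,6 \right)} \left(-63\right) = \left(- \frac{33}{10} + \frac{6^{2}}{10}\right) \left(-63\right) = \left(- \frac{33}{10} + \frac{1}{10} \cdot 36\right) \left(-63\right) = \left(- \frac{33}{10} + \frac{18}{5}\right) \left(-63\right) = \frac{3}{10} \left(-63\right) = - \frac{189}{10}$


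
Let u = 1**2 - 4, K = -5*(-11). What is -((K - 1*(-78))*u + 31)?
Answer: 368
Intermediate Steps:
K = 55
u = -3 (u = 1 - 4 = -3)
-((K - 1*(-78))*u + 31) = -((55 - 1*(-78))*(-3) + 31) = -((55 + 78)*(-3) + 31) = -(133*(-3) + 31) = -(-399 + 31) = -1*(-368) = 368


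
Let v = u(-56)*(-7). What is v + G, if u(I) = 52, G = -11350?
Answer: -11714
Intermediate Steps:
v = -364 (v = 52*(-7) = -364)
v + G = -364 - 11350 = -11714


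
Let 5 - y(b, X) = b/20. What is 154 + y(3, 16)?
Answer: 3177/20 ≈ 158.85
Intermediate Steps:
y(b, X) = 5 - b/20
154 + y(3, 16) = 154 + (5 - 1/20*3) = 154 + (5 - 3/20) = 154 + 97/20 = 3177/20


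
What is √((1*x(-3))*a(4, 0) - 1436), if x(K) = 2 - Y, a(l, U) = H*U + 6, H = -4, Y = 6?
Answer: 2*I*√365 ≈ 38.21*I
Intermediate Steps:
a(l, U) = 6 - 4*U (a(l, U) = -4*U + 6 = 6 - 4*U)
x(K) = -4 (x(K) = 2 - 1*6 = 2 - 6 = -4)
√((1*x(-3))*a(4, 0) - 1436) = √((1*(-4))*(6 - 4*0) - 1436) = √(-4*(6 + 0) - 1436) = √(-4*6 - 1436) = √(-24 - 1436) = √(-1460) = 2*I*√365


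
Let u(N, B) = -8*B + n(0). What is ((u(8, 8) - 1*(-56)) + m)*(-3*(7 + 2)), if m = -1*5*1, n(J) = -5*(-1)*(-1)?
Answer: 486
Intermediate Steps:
n(J) = -5 (n(J) = 5*(-1) = -5)
m = -5 (m = -5*1 = -5)
u(N, B) = -5 - 8*B (u(N, B) = -8*B - 5 = -5 - 8*B)
((u(8, 8) - 1*(-56)) + m)*(-3*(7 + 2)) = (((-5 - 8*8) - 1*(-56)) - 5)*(-3*(7 + 2)) = (((-5 - 64) + 56) - 5)*(-3*9) = ((-69 + 56) - 5)*(-27) = (-13 - 5)*(-27) = -18*(-27) = 486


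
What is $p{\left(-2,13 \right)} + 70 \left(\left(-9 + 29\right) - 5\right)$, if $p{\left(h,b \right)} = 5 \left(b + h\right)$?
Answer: $1105$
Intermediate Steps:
$p{\left(h,b \right)} = 5 b + 5 h$
$p{\left(-2,13 \right)} + 70 \left(\left(-9 + 29\right) - 5\right) = \left(5 \cdot 13 + 5 \left(-2\right)\right) + 70 \left(\left(-9 + 29\right) - 5\right) = \left(65 - 10\right) + 70 \left(20 - 5\right) = 55 + 70 \cdot 15 = 55 + 1050 = 1105$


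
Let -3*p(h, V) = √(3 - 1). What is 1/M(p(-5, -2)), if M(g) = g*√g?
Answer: 3*I*2^(¼)*√3/2 ≈ 3.0896*I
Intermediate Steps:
p(h, V) = -√2/3 (p(h, V) = -√(3 - 1)/3 = -√2/3)
M(g) = g^(3/2)
1/M(p(-5, -2)) = 1/((-√2/3)^(3/2)) = 1/(-I*3*2^(¾)*√3/27) = 3*I*2^(¼)*√3/2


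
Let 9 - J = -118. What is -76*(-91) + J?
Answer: 7043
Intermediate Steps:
J = 127 (J = 9 - 1*(-118) = 9 + 118 = 127)
-76*(-91) + J = -76*(-91) + 127 = 6916 + 127 = 7043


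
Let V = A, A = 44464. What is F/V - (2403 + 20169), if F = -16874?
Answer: -501829141/22232 ≈ -22572.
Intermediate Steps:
V = 44464
F/V - (2403 + 20169) = -16874/44464 - (2403 + 20169) = -16874*1/44464 - 1*22572 = -8437/22232 - 22572 = -501829141/22232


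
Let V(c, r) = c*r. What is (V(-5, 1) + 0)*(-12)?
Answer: 60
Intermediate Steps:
(V(-5, 1) + 0)*(-12) = (-5*1 + 0)*(-12) = (-5 + 0)*(-12) = -5*(-12) = 60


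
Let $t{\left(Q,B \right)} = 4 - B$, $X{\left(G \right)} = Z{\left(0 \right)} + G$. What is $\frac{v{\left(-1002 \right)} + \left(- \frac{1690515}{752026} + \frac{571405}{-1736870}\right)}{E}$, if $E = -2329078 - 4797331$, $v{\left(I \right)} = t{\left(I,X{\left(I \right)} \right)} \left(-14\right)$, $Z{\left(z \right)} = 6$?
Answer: $\frac{914488274844229}{465415580533407779} \approx 0.0019649$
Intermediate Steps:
$X{\left(G \right)} = 6 + G$
$v{\left(I \right)} = 28 + 14 I$ ($v{\left(I \right)} = \left(4 - \left(6 + I\right)\right) \left(-14\right) = \left(-2 - I\right) \left(-14\right) = 28 + 14 I$)
$E = -7126409$
$\frac{v{\left(-1002 \right)} + \left(- \frac{1690515}{752026} + \frac{571405}{-1736870}\right)}{E} = \frac{\left(28 + 14 \left(-1002\right)\right) + \left(- \frac{1690515}{752026} + \frac{571405}{-1736870}\right)}{-7126409} = \left(\left(28 - 14028\right) + \left(\left(-1690515\right) \frac{1}{752026} + 571405 \left(- \frac{1}{1736870}\right)\right)\right) \left(- \frac{1}{7126409}\right) = \left(-14000 - \frac{168295810229}{65308569931}\right) \left(- \frac{1}{7126409}\right) = \left(- \frac{914488274844229}{65308569931}\right) \left(- \frac{1}{7126409}\right) = \frac{914488274844229}{465415580533407779}$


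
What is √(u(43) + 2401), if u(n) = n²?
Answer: 5*√170 ≈ 65.192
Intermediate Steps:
√(u(43) + 2401) = √(43² + 2401) = √(1849 + 2401) = √4250 = 5*√170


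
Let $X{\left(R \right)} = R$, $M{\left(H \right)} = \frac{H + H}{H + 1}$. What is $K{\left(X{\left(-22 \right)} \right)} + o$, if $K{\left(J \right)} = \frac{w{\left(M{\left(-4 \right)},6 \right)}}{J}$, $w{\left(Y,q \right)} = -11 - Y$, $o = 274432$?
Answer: $\frac{18112553}{66} \approx 2.7443 \cdot 10^{5}$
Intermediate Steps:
$M{\left(H \right)} = \frac{2 H}{1 + H}$
$K{\left(J \right)} = - \frac{41}{3 J}$ ($K{\left(J \right)} = \frac{-11 - 2 \left(-4\right) \frac{1}{1 - 4}}{J} = \frac{-11 - 2 \left(-4\right) \frac{1}{-3}}{J} = \frac{-11 - 2 \left(-4\right) \left(- \frac{1}{3}\right)}{J} = \frac{-11 - \frac{8}{3}}{J} = - \frac{41}{3 J}$)
$K{\left(X{\left(-22 \right)} \right)} + o = - \frac{41}{3 \left(-22\right)} + 274432 = \left(- \frac{41}{3}\right) \left(- \frac{1}{22}\right) + 274432 = \frac{41}{66} + 274432 = \frac{18112553}{66}$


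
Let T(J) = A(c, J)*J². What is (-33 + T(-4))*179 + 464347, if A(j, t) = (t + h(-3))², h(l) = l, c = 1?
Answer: 598776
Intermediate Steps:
A(j, t) = (-3 + t)² (A(j, t) = (t - 3)² = (-3 + t)²)
T(J) = J²*(-3 + J)² (T(J) = (-3 + J)²*J² = J²*(-3 + J)²)
(-33 + T(-4))*179 + 464347 = (-33 + (-4)²*(-3 - 4)²)*179 + 464347 = (-33 + 16*(-7)²)*179 + 464347 = (-33 + 16*49)*179 + 464347 = (-33 + 784)*179 + 464347 = 751*179 + 464347 = 134429 + 464347 = 598776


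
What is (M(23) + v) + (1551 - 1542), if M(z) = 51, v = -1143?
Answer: -1083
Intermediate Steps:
(M(23) + v) + (1551 - 1542) = (51 - 1143) + (1551 - 1542) = -1092 + 9 = -1083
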